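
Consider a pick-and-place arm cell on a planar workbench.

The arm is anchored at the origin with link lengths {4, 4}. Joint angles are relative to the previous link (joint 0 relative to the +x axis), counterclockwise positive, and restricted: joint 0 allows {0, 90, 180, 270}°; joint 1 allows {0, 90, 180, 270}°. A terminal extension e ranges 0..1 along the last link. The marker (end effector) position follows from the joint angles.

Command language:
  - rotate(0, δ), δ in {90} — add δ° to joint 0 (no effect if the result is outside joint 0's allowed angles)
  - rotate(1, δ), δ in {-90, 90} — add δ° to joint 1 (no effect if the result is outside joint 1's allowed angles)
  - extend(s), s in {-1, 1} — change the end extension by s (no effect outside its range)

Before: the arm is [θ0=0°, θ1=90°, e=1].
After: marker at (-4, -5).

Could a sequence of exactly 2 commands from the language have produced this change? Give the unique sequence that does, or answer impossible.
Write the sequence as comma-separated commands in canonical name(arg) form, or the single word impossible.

t0: [θ0=0°, θ1=90°, e=1]
t=1 rotate(0, 90) ⇒ [θ0=90°, θ1=90°, e=1]
t=2 rotate(0, 90) ⇒ [θ0=180°, θ1=90°, e=1]
no rival 2-sequence matches.

rotate(0, 90), rotate(0, 90)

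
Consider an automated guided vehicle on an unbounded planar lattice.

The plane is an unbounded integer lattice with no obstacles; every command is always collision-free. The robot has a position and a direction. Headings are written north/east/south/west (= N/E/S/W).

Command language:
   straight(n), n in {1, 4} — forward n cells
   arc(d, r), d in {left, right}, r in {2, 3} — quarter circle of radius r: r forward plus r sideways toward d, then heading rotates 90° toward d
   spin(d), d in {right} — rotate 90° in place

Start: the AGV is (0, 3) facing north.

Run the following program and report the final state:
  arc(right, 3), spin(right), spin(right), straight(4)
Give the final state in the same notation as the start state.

(-1, 6) facing west

initial: (0, 3) facing north
step 1 (arc(right, 3)): (3, 6) facing east
step 2 (spin(right)): (3, 6) facing south
step 3 (spin(right)): (3, 6) facing west
step 4 (straight(4)): (-1, 6) facing west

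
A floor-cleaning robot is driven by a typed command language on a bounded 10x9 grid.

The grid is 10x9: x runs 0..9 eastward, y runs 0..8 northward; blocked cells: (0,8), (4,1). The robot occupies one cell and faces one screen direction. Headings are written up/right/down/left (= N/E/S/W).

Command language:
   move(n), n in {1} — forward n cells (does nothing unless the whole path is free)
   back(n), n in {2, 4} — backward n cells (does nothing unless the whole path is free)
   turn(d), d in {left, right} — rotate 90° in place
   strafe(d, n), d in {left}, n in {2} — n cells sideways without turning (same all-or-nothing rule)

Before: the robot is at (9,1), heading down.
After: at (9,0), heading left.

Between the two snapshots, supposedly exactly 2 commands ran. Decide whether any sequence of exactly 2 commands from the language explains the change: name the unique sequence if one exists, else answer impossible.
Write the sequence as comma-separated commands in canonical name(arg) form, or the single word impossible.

move(1), turn(right)

key: position moved to (9,0) AND the heading swung to W — translation plus rotation needed
start: at (9,1), heading down
1. move(1) → at (9,0), heading down
2. turn(right) → at (9,0), heading left
uniquely the one of 36 2-step routes that fits.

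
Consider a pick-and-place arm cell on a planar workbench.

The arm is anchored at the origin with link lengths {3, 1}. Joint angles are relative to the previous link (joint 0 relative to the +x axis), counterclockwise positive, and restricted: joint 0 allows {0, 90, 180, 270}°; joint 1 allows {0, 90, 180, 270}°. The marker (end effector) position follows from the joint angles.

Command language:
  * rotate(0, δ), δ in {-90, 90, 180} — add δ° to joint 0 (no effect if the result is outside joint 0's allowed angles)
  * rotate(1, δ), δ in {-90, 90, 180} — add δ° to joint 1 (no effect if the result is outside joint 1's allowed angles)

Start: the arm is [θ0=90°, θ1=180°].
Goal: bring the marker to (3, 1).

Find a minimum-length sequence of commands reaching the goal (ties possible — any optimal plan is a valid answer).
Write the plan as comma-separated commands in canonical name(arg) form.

begin: [θ0=90°, θ1=180°]
step 1 (rotate(1, -90)): [θ0=90°, θ1=90°]
step 2 (rotate(0, -90)): [θ0=0°, θ1=90°]
no 1-step plan works, so 2 is optimal.

rotate(1, -90), rotate(0, -90)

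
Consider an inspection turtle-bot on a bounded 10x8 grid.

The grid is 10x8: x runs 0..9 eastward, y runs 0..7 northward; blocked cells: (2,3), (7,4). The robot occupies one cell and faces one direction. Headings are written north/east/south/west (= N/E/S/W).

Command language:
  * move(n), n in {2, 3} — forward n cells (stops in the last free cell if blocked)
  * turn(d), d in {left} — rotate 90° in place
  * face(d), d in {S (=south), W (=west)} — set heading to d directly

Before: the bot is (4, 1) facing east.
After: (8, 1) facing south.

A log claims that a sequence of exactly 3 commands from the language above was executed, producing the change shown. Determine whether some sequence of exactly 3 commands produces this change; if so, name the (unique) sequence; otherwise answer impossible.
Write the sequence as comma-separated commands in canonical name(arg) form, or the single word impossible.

move(2), move(2), face(S)

key: cell and facing (now S) both changed — the 3 commands mix motion and turning
from: (4, 1) facing east
step 1 (move(2)): (6, 1) facing east
step 2 (move(2)): (8, 1) facing east
step 3 (face(S)): (8, 1) facing south
uniquely the one of 125 3-step routes that fits.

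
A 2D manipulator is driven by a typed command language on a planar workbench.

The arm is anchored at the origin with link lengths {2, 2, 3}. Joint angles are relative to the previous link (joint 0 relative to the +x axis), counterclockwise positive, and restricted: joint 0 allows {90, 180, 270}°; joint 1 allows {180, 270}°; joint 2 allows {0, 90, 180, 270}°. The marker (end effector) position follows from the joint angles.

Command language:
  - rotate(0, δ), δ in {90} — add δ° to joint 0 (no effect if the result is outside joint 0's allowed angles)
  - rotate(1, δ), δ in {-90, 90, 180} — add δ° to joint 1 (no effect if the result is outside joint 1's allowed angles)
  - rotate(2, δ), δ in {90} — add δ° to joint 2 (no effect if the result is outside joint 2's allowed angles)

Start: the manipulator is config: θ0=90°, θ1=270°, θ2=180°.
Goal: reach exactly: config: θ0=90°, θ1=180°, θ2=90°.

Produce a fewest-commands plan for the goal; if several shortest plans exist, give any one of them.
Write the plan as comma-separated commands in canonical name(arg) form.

rotate(1, -90), rotate(2, 90), rotate(2, 90), rotate(2, 90)

t0: config: θ0=90°, θ1=270°, θ2=180°
t=1 rotate(1, -90) ⇒ config: θ0=90°, θ1=180°, θ2=180°
t=2 rotate(2, 90) ⇒ config: θ0=90°, θ1=180°, θ2=270°
t=3 rotate(2, 90) ⇒ config: θ0=90°, θ1=180°, θ2=0°
t=4 rotate(2, 90) ⇒ config: θ0=90°, θ1=180°, θ2=90°
no 3-step plan works, so 4 is optimal.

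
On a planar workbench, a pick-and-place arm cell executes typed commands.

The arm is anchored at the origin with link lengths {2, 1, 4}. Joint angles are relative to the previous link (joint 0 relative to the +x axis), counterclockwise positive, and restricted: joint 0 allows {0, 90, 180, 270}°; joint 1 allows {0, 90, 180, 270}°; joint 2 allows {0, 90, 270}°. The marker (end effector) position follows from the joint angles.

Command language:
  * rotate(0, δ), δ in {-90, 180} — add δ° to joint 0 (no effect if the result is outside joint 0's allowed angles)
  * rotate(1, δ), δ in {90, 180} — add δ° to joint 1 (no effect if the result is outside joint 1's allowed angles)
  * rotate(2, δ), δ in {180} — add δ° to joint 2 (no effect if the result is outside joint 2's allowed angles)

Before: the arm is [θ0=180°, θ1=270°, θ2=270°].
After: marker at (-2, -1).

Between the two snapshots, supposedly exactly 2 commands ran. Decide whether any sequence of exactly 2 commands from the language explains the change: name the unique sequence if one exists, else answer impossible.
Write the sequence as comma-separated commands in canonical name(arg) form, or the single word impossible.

t0: [θ0=180°, θ1=270°, θ2=270°]
step 1 (rotate(0, -90)): [θ0=90°, θ1=270°, θ2=270°]
step 2 (rotate(0, -90)): [θ0=0°, θ1=270°, θ2=270°]
no rival 2-sequence matches.

rotate(0, -90), rotate(0, -90)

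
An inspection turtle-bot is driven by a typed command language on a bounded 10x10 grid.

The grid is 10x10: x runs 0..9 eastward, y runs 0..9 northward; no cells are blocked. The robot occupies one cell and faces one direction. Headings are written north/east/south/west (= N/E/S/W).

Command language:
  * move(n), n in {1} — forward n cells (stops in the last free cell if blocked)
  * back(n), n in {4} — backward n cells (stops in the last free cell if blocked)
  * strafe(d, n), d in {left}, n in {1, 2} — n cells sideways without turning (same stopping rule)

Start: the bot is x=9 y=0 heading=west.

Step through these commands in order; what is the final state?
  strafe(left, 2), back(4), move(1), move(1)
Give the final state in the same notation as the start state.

x=7 y=0 heading=west

from: x=9 y=0 heading=west
t=1 strafe(left, 2) ⇒ x=9 y=0 heading=west
t=2 back(4) ⇒ x=9 y=0 heading=west
t=3 move(1) ⇒ x=8 y=0 heading=west
t=4 move(1) ⇒ x=7 y=0 heading=west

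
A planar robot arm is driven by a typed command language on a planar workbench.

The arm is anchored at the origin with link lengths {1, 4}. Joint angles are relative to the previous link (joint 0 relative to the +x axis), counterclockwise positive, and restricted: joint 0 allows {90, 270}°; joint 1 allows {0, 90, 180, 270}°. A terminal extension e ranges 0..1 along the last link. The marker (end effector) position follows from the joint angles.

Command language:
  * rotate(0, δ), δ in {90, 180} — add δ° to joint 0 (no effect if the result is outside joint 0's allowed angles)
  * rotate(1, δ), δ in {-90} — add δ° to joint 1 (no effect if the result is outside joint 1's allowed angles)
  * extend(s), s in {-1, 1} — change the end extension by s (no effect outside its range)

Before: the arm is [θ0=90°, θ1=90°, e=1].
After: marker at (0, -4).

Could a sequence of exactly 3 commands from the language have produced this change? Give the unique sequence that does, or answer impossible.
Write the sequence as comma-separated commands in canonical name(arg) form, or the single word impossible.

rotate(1, -90), rotate(1, -90), rotate(1, -90)

initial: [θ0=90°, θ1=90°, e=1]
step 1 (rotate(1, -90)): [θ0=90°, θ1=0°, e=1]
step 2 (rotate(1, -90)): [θ0=90°, θ1=270°, e=1]
step 3 (rotate(1, -90)): [θ0=90°, θ1=180°, e=1]
all 125 alternatives checked — unique.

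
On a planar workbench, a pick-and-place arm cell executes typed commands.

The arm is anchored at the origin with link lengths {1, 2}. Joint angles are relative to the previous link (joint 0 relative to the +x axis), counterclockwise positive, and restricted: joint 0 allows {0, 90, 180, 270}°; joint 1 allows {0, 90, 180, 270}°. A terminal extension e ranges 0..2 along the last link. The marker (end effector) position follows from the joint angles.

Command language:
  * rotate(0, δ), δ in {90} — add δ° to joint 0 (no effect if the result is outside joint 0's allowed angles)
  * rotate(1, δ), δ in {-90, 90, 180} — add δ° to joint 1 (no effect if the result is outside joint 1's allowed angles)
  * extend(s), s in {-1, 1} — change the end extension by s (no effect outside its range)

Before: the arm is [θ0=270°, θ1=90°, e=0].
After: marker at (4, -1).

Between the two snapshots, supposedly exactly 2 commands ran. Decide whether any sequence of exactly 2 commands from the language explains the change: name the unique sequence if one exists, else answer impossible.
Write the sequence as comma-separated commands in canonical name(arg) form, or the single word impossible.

extend(1), extend(1)

begin: [θ0=270°, θ1=90°, e=0]
t=1 extend(1) ⇒ [θ0=270°, θ1=90°, e=1]
t=2 extend(1) ⇒ [θ0=270°, θ1=90°, e=2]
no rival 2-sequence matches.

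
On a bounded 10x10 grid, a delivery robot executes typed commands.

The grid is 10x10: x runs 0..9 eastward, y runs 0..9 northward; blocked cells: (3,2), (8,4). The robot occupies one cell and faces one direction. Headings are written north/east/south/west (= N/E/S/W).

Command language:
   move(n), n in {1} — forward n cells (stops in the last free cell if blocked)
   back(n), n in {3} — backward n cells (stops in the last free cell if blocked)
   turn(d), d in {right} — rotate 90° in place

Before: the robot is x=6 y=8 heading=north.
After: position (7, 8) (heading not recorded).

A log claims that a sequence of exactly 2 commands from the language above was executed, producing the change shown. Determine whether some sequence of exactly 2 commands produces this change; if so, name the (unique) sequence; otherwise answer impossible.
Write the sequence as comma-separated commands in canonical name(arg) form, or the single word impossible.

key: running move(1) before turn(right) would end elsewhere — order is forced
from: x=6 y=8 heading=north
step 1 (turn(right)): x=6 y=8 heading=east
step 2 (move(1)): x=7 y=8 heading=east
uniquely the one of 9 2-step routes that fits.

turn(right), move(1)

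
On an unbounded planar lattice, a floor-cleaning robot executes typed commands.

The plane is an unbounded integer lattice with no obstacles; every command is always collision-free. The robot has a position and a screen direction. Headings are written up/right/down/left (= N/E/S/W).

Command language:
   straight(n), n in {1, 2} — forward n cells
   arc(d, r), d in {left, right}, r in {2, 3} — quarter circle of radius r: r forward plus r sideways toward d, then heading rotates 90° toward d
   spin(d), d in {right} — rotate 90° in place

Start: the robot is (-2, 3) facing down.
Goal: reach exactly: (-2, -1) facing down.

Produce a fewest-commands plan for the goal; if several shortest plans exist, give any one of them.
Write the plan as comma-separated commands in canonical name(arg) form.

initial: (-2, 3) facing down
[1] after straight(2): (-2, 1) facing down
[2] after straight(2): (-2, -1) facing down
minimal: 2 command(s), checked below 2.

straight(2), straight(2)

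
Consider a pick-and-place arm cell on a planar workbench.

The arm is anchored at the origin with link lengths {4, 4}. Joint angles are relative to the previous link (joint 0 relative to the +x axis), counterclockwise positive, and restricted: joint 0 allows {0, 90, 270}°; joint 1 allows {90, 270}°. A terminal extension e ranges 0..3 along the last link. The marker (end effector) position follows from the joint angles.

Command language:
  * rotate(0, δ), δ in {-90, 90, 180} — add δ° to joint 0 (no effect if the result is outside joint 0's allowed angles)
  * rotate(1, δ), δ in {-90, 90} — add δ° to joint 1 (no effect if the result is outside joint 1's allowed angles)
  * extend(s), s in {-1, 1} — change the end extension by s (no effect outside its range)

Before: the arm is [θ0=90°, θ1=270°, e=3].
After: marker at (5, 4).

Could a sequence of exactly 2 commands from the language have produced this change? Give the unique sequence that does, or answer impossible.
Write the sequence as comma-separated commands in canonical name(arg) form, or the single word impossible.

t0: [θ0=90°, θ1=270°, e=3]
[1] after extend(-1): [θ0=90°, θ1=270°, e=2]
[2] after extend(-1): [θ0=90°, θ1=270°, e=1]
uniquely the one of 49 2-step routes that fits.

extend(-1), extend(-1)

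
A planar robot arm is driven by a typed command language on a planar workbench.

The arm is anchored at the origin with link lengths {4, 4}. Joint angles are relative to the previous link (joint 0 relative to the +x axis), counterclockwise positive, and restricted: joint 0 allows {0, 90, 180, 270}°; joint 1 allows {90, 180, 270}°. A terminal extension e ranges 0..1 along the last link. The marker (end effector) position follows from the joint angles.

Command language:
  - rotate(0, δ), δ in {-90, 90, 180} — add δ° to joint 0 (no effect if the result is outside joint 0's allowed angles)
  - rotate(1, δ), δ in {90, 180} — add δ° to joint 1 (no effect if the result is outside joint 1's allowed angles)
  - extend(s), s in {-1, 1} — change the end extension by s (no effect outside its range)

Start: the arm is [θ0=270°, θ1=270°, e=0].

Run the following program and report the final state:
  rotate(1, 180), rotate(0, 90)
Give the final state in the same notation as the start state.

begin: [θ0=270°, θ1=270°, e=0]
t=1 rotate(1, 180) ⇒ [θ0=270°, θ1=90°, e=0]
t=2 rotate(0, 90) ⇒ [θ0=0°, θ1=90°, e=0]

[θ0=0°, θ1=90°, e=0]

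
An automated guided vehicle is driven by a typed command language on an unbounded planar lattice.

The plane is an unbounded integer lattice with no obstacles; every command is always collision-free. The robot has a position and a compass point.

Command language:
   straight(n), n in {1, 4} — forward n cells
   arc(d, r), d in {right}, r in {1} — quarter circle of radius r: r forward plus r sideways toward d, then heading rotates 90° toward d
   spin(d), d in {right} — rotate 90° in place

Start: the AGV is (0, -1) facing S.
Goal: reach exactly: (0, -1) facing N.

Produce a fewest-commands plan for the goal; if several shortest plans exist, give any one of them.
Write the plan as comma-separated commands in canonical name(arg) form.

start: (0, -1) facing S
step 1 (spin(right)): (0, -1) facing W
step 2 (spin(right)): (0, -1) facing N
shorter routes all fall short; 2 is best.

spin(right), spin(right)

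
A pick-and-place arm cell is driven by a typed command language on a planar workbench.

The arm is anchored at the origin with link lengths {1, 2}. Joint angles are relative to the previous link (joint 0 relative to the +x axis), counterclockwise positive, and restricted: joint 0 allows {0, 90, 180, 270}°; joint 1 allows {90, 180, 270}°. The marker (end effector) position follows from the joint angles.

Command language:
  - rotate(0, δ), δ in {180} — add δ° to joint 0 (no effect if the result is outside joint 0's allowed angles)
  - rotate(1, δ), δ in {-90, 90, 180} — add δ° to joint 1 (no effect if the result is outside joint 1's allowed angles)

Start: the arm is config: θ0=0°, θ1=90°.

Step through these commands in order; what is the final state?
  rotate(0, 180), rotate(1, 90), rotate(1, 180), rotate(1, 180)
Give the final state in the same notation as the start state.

config: θ0=180°, θ1=180°

start: config: θ0=0°, θ1=90°
t=1 rotate(0, 180) ⇒ config: θ0=180°, θ1=90°
t=2 rotate(1, 90) ⇒ config: θ0=180°, θ1=180°
t=3 rotate(1, 180) ⇒ config: θ0=180°, θ1=180°
t=4 rotate(1, 180) ⇒ config: θ0=180°, θ1=180°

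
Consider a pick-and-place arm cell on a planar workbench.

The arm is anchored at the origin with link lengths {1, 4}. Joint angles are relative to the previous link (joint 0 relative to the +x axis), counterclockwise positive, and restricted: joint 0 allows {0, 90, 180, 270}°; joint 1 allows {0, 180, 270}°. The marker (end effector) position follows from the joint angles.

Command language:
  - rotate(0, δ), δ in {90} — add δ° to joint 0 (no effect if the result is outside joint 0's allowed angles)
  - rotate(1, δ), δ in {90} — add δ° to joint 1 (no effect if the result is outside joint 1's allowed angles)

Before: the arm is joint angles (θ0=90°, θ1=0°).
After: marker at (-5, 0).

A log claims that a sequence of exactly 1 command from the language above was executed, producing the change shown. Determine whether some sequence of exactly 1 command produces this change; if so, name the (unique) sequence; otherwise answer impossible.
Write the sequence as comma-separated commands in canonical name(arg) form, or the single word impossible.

initial: joint angles (θ0=90°, θ1=0°)
step 1 (rotate(0, 90)): joint angles (θ0=180°, θ1=0°)
no rival 1-sequence matches.

rotate(0, 90)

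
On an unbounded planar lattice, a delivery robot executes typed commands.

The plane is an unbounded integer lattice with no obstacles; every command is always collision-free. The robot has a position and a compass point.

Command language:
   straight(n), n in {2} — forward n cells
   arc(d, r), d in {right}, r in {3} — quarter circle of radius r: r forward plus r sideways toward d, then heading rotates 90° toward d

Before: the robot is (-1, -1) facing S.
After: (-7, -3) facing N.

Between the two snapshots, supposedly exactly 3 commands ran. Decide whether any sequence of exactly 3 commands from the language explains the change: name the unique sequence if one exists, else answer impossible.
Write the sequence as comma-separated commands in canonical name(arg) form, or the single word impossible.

key: cell and facing (now N) both changed — the 3 commands mix motion and turning
begin: (-1, -1) facing S
[1] after straight(2): (-1, -3) facing S
[2] after arc(right, 3): (-4, -6) facing W
[3] after arc(right, 3): (-7, -3) facing N
no rival 3-sequence matches.

straight(2), arc(right, 3), arc(right, 3)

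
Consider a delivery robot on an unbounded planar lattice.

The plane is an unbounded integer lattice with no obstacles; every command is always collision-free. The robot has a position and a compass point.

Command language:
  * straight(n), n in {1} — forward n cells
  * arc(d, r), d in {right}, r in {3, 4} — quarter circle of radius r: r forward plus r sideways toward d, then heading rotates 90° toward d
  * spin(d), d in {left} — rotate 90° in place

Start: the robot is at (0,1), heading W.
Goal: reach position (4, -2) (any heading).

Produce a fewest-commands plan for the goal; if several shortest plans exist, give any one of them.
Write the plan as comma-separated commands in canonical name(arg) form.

spin(left), spin(left), straight(1), arc(right, 3)

start: at (0,1), heading W
1. spin(left) → at (0,1), heading S
2. spin(left) → at (0,1), heading E
3. straight(1) → at (1,1), heading E
4. arc(right, 3) → at (4,-2), heading S
no 3-step plan works, so 4 is optimal.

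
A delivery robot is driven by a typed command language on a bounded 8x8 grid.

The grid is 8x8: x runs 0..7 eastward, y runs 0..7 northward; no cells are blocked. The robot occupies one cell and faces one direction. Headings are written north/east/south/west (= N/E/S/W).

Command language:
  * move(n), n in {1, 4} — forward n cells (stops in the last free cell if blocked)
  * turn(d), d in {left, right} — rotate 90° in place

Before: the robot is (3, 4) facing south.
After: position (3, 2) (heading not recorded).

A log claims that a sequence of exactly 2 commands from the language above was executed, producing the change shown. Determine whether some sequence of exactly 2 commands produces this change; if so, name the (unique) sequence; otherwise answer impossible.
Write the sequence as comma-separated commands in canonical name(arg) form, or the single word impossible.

move(1), move(1)

initial: (3, 4) facing south
t=1 move(1) ⇒ (3, 3) facing south
t=2 move(1) ⇒ (3, 2) facing south
no rival 2-sequence matches.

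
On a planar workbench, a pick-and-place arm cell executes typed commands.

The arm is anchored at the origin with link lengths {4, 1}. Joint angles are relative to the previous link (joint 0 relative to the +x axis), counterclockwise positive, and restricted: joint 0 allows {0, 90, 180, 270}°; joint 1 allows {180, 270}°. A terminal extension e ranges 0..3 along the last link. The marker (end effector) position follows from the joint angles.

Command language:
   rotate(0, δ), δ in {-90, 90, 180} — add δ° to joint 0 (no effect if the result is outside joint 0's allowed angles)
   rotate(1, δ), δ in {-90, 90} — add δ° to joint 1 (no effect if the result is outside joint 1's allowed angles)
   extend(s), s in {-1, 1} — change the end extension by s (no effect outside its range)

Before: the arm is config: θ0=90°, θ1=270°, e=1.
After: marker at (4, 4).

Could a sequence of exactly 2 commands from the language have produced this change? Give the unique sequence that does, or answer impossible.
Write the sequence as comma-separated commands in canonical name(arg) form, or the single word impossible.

extend(1), extend(1)

from: config: θ0=90°, θ1=270°, e=1
[1] after extend(1): config: θ0=90°, θ1=270°, e=2
[2] after extend(1): config: θ0=90°, θ1=270°, e=3
uniquely the one of 49 2-step routes that fits.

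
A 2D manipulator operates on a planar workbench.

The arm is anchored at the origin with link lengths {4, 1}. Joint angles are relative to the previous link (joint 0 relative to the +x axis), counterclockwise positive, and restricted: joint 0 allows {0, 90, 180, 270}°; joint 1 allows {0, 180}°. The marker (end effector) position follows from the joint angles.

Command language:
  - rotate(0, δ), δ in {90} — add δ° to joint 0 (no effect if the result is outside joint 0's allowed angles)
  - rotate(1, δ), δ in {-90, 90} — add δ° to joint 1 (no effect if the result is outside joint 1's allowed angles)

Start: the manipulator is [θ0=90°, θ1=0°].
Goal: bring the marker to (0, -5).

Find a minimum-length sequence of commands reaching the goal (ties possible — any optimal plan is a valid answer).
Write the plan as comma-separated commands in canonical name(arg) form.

rotate(0, 90), rotate(0, 90)

from: [θ0=90°, θ1=0°]
[1] after rotate(0, 90): [θ0=180°, θ1=0°]
[2] after rotate(0, 90): [θ0=270°, θ1=0°]
nothing shorter than 2 reaches the goal.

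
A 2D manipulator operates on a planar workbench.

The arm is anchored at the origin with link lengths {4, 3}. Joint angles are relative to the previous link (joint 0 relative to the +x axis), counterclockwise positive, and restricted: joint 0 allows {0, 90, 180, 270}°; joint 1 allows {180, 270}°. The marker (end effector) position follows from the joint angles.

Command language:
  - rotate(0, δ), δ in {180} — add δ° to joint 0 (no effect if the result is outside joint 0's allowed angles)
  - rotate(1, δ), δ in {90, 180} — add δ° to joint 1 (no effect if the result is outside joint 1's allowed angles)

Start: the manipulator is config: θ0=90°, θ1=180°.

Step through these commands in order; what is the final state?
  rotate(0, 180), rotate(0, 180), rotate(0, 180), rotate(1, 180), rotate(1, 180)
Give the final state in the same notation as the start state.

initial: config: θ0=90°, θ1=180°
step 1 (rotate(0, 180)): config: θ0=270°, θ1=180°
step 2 (rotate(0, 180)): config: θ0=90°, θ1=180°
step 3 (rotate(0, 180)): config: θ0=270°, θ1=180°
step 4 (rotate(1, 180)): config: θ0=270°, θ1=180°
step 5 (rotate(1, 180)): config: θ0=270°, θ1=180°

config: θ0=270°, θ1=180°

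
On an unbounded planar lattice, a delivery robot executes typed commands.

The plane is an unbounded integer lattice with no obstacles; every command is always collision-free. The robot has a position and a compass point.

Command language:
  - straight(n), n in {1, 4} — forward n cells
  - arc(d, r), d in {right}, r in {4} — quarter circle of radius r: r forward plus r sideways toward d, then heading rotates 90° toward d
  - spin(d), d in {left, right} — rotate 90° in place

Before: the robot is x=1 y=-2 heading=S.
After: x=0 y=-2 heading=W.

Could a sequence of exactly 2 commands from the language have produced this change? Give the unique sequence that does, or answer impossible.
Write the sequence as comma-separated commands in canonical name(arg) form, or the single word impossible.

key: position moved to (0,-2) AND the heading swung to W — translation plus rotation needed
start: x=1 y=-2 heading=S
[1] after spin(right): x=1 y=-2 heading=W
[2] after straight(1): x=0 y=-2 heading=W
no other 2-command option fits: unique.

spin(right), straight(1)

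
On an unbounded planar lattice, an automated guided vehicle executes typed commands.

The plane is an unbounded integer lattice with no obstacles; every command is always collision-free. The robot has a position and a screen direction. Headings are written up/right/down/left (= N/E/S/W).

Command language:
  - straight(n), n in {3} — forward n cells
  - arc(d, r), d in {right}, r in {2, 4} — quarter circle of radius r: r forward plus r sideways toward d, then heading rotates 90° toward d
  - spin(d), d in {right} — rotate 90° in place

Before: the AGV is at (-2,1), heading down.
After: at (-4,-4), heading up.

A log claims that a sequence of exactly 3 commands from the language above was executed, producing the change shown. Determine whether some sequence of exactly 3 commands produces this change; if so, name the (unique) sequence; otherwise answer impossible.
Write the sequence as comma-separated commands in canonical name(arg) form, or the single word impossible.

key: order matters: swapping straight(3) and spin(right) lands elsewhere
initial: at (-2,1), heading down
1. straight(3) → at (-2,-2), heading down
2. arc(right, 2) → at (-4,-4), heading left
3. spin(right) → at (-4,-4), heading up
no rival 3-sequence matches.

straight(3), arc(right, 2), spin(right)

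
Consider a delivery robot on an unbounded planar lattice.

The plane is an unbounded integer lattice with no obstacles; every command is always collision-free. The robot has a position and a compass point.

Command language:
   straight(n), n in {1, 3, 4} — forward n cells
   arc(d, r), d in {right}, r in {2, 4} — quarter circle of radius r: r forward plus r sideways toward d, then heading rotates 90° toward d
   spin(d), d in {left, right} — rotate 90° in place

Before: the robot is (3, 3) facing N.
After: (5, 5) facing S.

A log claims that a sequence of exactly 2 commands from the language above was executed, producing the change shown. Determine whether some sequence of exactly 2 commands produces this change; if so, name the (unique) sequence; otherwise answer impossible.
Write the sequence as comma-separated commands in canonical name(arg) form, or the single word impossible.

key: order matters: swapping arc(right, 2) and spin(right) lands elsewhere
initial: (3, 3) facing N
1. arc(right, 2) → (5, 5) facing E
2. spin(right) → (5, 5) facing S
no other 2-command option fits: unique.

arc(right, 2), spin(right)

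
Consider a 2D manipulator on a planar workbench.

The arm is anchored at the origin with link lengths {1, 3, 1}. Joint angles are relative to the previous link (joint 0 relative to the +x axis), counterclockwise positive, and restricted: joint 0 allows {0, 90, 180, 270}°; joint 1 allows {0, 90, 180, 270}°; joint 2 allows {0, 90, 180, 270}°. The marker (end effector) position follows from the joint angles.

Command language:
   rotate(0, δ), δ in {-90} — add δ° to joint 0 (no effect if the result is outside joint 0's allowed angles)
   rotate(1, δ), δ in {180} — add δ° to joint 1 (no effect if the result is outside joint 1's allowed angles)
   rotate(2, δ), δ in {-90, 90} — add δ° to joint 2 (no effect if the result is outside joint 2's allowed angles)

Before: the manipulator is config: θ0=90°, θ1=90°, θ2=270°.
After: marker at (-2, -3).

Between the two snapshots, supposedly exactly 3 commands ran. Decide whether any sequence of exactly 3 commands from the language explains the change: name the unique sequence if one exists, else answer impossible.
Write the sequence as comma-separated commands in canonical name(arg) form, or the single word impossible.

start: config: θ0=90°, θ1=90°, θ2=270°
1. rotate(0, -90) → config: θ0=0°, θ1=90°, θ2=270°
2. rotate(0, -90) → config: θ0=270°, θ1=90°, θ2=270°
3. rotate(0, -90) → config: θ0=180°, θ1=90°, θ2=270°
uniquely the one of 64 3-step routes that fits.

rotate(0, -90), rotate(0, -90), rotate(0, -90)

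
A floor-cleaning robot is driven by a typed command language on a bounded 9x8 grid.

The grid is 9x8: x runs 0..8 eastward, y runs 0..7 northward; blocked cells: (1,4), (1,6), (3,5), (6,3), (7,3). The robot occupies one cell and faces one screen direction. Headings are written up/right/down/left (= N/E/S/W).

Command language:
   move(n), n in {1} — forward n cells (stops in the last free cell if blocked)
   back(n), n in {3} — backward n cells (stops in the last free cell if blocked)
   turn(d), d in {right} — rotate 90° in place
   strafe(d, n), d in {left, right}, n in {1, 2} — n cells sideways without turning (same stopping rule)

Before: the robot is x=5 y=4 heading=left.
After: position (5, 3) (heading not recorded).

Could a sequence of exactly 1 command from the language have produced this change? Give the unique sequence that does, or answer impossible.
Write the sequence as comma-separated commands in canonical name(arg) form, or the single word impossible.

strafe(left, 1)

from: x=5 y=4 heading=left
1. strafe(left, 1) → x=5 y=3 heading=left
all 7 alternatives checked — unique.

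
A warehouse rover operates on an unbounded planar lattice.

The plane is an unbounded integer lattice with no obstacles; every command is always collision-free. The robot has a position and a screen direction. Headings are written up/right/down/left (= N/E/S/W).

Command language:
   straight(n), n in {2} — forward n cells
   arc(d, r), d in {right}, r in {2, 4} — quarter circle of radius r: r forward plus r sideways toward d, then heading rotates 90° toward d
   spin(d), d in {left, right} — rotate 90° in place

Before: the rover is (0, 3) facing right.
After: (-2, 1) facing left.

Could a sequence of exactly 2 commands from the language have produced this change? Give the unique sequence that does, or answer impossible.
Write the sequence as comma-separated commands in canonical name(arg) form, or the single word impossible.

key: order matters: swapping spin(right) and arc(right, 2) lands elsewhere
t0: (0, 3) facing right
t=1 spin(right) ⇒ (0, 3) facing down
t=2 arc(right, 2) ⇒ (-2, 1) facing left
no rival 2-sequence matches.

spin(right), arc(right, 2)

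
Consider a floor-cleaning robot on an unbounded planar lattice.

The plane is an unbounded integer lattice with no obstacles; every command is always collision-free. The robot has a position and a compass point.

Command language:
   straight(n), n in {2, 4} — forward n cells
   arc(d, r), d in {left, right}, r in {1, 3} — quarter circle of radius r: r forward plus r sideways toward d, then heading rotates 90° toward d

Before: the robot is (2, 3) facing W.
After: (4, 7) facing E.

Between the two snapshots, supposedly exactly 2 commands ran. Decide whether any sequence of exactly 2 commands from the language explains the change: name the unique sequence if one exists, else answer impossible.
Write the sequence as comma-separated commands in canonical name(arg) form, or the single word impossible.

arc(right, 1), arc(right, 3)

key: cell and facing (now E) both changed — the 2 commands mix motion and turning
start: (2, 3) facing W
step 1 (arc(right, 1)): (1, 4) facing N
step 2 (arc(right, 3)): (4, 7) facing E
all 36 alternatives checked — unique.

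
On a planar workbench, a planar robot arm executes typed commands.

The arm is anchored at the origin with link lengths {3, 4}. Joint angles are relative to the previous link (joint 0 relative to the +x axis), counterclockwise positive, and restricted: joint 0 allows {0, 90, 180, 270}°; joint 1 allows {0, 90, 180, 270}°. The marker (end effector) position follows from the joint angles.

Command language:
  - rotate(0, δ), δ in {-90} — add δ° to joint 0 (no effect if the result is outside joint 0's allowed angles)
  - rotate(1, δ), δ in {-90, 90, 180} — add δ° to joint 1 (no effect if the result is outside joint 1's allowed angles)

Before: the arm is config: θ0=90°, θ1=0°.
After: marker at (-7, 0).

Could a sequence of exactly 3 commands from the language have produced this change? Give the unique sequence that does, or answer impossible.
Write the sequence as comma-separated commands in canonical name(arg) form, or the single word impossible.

t0: config: θ0=90°, θ1=0°
1. rotate(0, -90) → config: θ0=0°, θ1=0°
2. rotate(0, -90) → config: θ0=270°, θ1=0°
3. rotate(0, -90) → config: θ0=180°, θ1=0°
no rival 3-sequence matches.

rotate(0, -90), rotate(0, -90), rotate(0, -90)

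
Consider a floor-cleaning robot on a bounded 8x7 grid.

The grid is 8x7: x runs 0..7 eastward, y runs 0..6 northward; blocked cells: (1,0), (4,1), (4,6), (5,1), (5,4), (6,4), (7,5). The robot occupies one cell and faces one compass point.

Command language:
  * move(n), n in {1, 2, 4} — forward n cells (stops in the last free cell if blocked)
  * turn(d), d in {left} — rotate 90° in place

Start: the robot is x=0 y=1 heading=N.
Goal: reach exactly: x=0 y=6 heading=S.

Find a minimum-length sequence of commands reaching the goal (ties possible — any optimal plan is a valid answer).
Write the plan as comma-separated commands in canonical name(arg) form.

initial: x=0 y=1 heading=N
step 1 (move(2)): x=0 y=3 heading=N
step 2 (move(4)): x=0 y=6 heading=N
step 3 (turn(left)): x=0 y=6 heading=W
step 4 (turn(left)): x=0 y=6 heading=S
nothing shorter than 4 reaches the goal.

move(2), move(4), turn(left), turn(left)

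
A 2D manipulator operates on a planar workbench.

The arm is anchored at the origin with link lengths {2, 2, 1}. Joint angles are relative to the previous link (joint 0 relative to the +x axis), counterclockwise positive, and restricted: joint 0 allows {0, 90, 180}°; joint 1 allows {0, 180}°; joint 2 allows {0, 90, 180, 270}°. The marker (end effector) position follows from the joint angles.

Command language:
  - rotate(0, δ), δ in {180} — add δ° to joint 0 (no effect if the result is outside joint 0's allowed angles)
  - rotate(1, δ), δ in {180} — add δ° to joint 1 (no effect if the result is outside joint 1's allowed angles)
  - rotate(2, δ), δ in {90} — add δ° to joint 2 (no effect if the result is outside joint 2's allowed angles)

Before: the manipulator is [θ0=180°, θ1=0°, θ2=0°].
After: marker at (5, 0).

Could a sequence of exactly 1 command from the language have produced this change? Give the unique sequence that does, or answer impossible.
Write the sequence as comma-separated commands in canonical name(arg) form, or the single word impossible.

rotate(0, 180)

t0: [θ0=180°, θ1=0°, θ2=0°]
t=1 rotate(0, 180) ⇒ [θ0=0°, θ1=0°, θ2=0°]
all 3 alternatives checked — unique.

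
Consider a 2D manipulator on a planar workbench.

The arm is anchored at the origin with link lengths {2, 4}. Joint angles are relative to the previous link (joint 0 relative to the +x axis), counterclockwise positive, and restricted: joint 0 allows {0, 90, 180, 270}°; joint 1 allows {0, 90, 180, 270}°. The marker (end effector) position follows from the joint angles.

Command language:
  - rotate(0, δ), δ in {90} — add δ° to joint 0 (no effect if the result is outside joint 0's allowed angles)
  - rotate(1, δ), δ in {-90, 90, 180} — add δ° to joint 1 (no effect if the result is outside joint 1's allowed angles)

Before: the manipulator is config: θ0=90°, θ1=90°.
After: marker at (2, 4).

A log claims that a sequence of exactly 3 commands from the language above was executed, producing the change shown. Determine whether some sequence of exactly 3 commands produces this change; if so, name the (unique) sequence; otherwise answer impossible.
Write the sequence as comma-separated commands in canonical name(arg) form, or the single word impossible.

start: config: θ0=90°, θ1=90°
[1] after rotate(0, 90): config: θ0=180°, θ1=90°
[2] after rotate(0, 90): config: θ0=270°, θ1=90°
[3] after rotate(0, 90): config: θ0=0°, θ1=90°
all 64 alternatives checked — unique.

rotate(0, 90), rotate(0, 90), rotate(0, 90)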